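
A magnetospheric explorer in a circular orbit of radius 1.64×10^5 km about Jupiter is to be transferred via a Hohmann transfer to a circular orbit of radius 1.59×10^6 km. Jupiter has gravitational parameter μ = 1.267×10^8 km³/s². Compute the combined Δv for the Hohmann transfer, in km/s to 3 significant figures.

Δv = 14.7 km/s

The Hohmann ellipse has a_t = (r₁ + r₂)/2 = 8.770×10^5 km.
At r₁ the circular-orbit speed is v₁ = √(μ/r₁) = 27.795 km/s.
Transfer-orbit speed at r₁ (vis-viva): v_p = √[μ(2/r₁ − 1/a_t)] = 37.425 km/s.
First burn Δv₁ = |v_p − v₁| = 9.630 km/s.
Circular speed at r₂: v₂ = √(μ/r₂) = 8.92668 km/s.
Transfer-orbit speed at r₂: v_a = √[μ(2/r₂ − 1/a_t)] = 3.86022 km/s.
Second burn Δv₂ = |v₂ − v_a| = 5.066 km/s.
Δv = Δv₁ + Δv₂ = 9.630 + 5.066 = 14.70 km/s.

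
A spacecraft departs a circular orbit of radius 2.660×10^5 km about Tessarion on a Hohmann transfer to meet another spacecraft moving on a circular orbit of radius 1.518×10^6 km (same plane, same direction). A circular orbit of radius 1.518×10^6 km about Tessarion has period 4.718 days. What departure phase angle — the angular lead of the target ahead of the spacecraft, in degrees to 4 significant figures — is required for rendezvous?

φ = 98.92°

From Kepler's third law T² = 4π²r³/μ at r = 1.518×10^6 km, T = 4.718 days = 4.718 × 86400 s = 4.076352×10^5 s: μ = 4π²r³/T² = 8.31059×10^8 km³/s².
The Hohmann ellipse has a_t = (r₁ + r₂)/2 = 8.920×10^5 km.
The half-period of the transfer ellipse is t = π√(a_t³/μ) = 91808 s.
The target's mean motion on its circular orbit is ω₂ = √(μ/r₂³) = 1.5414×10^-5 rad/s.
Angle swept by the target during transfer: ω₂·t = 1.4151 rad = 81.08°.
The spacecraft traverses 180° on the transfer ellipse, so the target must lead by 180° − 81.08° = 98.92°.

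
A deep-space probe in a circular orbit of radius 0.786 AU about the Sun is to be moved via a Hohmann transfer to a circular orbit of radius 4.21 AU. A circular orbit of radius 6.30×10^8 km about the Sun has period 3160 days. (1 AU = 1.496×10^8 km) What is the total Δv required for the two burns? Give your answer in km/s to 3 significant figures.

Δv = 16.4 km/s

From Kepler's third law T² = 4π²r³/μ at r = 6.30×10^8 km, T = 3160 days = 3160 × 86400 s = 2.73024×10^8 s: μ = 4π²r³/T² = 1.32428×10^11 km³/s².
In km: r₁ = 0.786 × 1.496×10^8 = 1.175856×10^8 km; r₂ = 4.21 × 1.496×10^8 = 6.29816×10^8 km.
Semi-major axis of the transfer orbit: a_t = (1.175856×10^8 + 6.29816×10^8)/2 = 3.737008×10^8 km.
At r₁ the circular-orbit speed is v₁ = √(μ/r₁) = 33.559 km/s.
Transfer-orbit speed at r₁ (vis-viva equation): v_p = √[μ(2/r₁ − 1/a_t)] = 43.567 km/s.
First burn Δv₁ = |v_p − v₁| = 10.008 km/s.
At r₂, v₂ = √(μ/r₂) = 14.5005 km/s.
Transfer-orbit speed at r₂: v_a = √[μ(2/r₂ − 1/a_t)] = 8.13389 km/s.
Second burn Δv₂ = |v₂ − v_a| = 6.3666 km/s.
Δv = Δv₁ + Δv₂ = 10.008 + 6.3666 = 16.37 km/s.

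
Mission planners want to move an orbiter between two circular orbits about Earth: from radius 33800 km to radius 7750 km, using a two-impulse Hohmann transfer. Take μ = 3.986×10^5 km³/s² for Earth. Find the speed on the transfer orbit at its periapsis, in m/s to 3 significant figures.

Transfer-ellipse semi-major axis a_t = (r₁ + r₂)/2 = (33800 + 7750)/2 = 20775 km.
The periapsis of the transfer ellipse is at r = 7750 km.
Vis-viva: v = √[μ(2/r − 1/a_t)] = √[3.986×10^5 × (2/7750 − 1/20775)] = 9.148 km/s.

v = 9150 m/s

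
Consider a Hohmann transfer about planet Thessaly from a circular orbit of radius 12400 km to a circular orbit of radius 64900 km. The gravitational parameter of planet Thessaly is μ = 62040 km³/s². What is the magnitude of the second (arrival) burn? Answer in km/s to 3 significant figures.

Δv₂ = 0.424 km/s

Transfer-ellipse semi-major axis a_t = (r₁ + r₂)/2 = (12400 + 64900)/2 = 38650 km.
Circular speed at r = 64900 km: v_c = √(μ/r) = 0.9777 km/s.
Vis-viva on the transfer ellipse at r = 64900 km gives v_t = √[μ(2/r − 1/a_t)] = 0.5538 km/s.
Δv₂ = |v_t − v_c| = |0.5538 − 0.9777| = 0.4239 km/s.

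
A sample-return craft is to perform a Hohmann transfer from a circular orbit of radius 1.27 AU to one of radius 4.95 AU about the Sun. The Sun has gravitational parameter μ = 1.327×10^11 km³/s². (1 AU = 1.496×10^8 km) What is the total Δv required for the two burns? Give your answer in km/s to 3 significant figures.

Δv = 11.7 km/s

In km: r₁ = 1.27 × 1.496×10^8 = 1.89992×10^8 km; r₂ = 4.95 × 1.496×10^8 = 7.4052×10^8 km.
Transfer-ellipse semi-major axis a_t = (r₁ + r₂)/2 = (1.89992×10^8 + 7.4052×10^8)/2 = 4.65256×10^8 km.
At r₁ the circular-orbit speed is v₁ = √(μ/r₁) = 26.428 km/s.
On the transfer ellipse at r₁, vis-viva gives v_p = √[μ(2/r₁ − 1/a_t)] = 33.342 km/s.
First burn Δv₁ = |v_p − v₁| = 6.914 km/s.
At r₂, v₂ = √(μ/r₂) = 13.3865 km/s.
Transfer-orbit speed at r₂: v_a = √[μ(2/r₂ − 1/a_t)] = 8.55438 km/s.
Second burn Δv₂ = |v₂ − v_a| = 4.832 km/s.
Total Δv = Δv₁ + Δv₂ = 11.75 km/s.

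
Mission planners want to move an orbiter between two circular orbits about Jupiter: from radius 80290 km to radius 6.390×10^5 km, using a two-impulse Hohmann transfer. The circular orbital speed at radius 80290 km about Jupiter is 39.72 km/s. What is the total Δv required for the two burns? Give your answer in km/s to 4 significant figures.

Δv = 20.65 km/s

From the circular-orbit relation v² = μ/r at r = 80290 km: μ = v²r = (39.72)² × 80290 = 1.26672×10^8 km³/s².
The Hohmann ellipse has a_t = (r₁ + r₂)/2 = 3.59645×10^5 km.
At r₁ the circular-orbit speed is v₁ = √(μ/r₁) = 39.72 km/s.
On the transfer ellipse at r₁, vis-viva equation gives v_p = √[μ(2/r₁ − 1/a_t)] = 52.94 km/s.
First burn Δv₁ = |v_p − v₁| = 13.22 km/s.
At r₂, v₂ = √(μ/r₂) = 14.0796 km/s.
Transfer-orbit speed at r₂: v_a = √[μ(2/r₂ − 1/a_t)] = 6.65248 km/s.
Second burn Δv₂ = |v₂ − v_a| = 7.427 km/s.
Total Δv = Δv₁ + Δv₂ = 20.65 km/s.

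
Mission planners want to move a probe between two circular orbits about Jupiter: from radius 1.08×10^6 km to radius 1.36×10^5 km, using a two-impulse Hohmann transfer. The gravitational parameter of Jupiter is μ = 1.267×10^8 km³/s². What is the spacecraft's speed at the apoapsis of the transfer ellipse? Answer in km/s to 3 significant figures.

v = 5.12 km/s

Semi-major axis of the transfer orbit: a_t = (1.080×10^6 + 1.360×10^5)/2 = 6.080×10^5 km.
At apoapsis, r = 1.080×10^6 km.
Applying v² = μ(2/r − 1/a_t): v = 5.123 km/s.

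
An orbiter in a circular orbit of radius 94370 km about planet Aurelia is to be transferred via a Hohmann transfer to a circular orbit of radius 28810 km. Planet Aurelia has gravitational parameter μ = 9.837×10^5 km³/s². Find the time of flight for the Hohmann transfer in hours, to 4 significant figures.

The Hohmann ellipse has a_t = (r₁ + r₂)/2 = 61590 km.
Transfer time t = π√(a_t³/μ) = π√((61590)³ / 9.837×10^5) = 48420 s.
Converting: 48420 s ÷ 3600 s/hour = 13.45 hours.

t = 13.45 hours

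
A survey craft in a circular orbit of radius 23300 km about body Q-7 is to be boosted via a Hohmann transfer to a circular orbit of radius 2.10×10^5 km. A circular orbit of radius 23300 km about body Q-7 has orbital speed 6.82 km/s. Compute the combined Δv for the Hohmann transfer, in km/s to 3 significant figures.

Δv = 3.59 km/s

From the circular-orbit relation v² = μ/r at r = 23300 km: μ = v²r = (6.82)² × 23300 = 1.08374×10^6 km³/s².
Semi-major axis of the transfer orbit: a_t = (23300 + 2.100×10^5)/2 = 1.1665×10^5 km.
Circular speed at r₁: v₁ = √(μ/r₁) = √(1.08374×10^6/23300) = 6.820 km/s.
Transfer-orbit speed at r₁ (vis-viva equation): v_p = √[μ(2/r₁ − 1/a_t)] = 9.151 km/s.
First burn Δv₁ = |v_p − v₁| = 2.331 km/s.
At r₂, v₂ = √(μ/r₂) = 2.2717 km/s.
Transfer-orbit speed at r₂: v_a = √[μ(2/r₂ − 1/a_t)] = 1.0153 km/s.
Second burn Δv₂ = |v₂ − v_a| = 1.256 km/s.
Total Δv = Δv₁ + Δv₂ = 3.587 km/s.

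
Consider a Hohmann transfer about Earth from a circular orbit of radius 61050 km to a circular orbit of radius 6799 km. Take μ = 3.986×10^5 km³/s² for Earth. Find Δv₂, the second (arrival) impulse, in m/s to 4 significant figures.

Δv₂ = 2615 m/s

Transfer-ellipse semi-major axis a_t = (r₁ + r₂)/2 = (61050 + 6799)/2 = 33924.5 km.
On the circular orbit at r = 6799 km, v_c = √(μ/r) = 7.65678 km/s.
Transfer-orbit speed at the same r (vis-viva, a = a_t): v_t = √[μ(2/r − 1/a_t)] = 10.2715 km/s.
Δv₂ = |v_t − v_c| = |10.2715 − 7.65678| = 2.615 km/s.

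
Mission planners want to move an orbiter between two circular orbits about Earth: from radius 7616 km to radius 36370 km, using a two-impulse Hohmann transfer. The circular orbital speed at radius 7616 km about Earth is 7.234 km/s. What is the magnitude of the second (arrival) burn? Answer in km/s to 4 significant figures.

From the circular-orbit relation v² = μ/r at r = 7616 km: μ = v²r = (7.234)² × 7616 = 3.98551×10^5 km³/s².
Semi-major axis of the transfer orbit: a_t = (7616 + 36370)/2 = 21993 km.
Circular speed at r = 36370 km: v_c = √(μ/r) = 3.310 km/s.
Transfer-orbit speed at the same r (vis-viva, a = a_t): v_t = √[μ(2/r − 1/a_t)] = 1.948 km/s.
Δv₂ = |v_t − v_c| = |1.948 − 3.310| = 1.362 km/s.

Δv₂ = 1.362 km/s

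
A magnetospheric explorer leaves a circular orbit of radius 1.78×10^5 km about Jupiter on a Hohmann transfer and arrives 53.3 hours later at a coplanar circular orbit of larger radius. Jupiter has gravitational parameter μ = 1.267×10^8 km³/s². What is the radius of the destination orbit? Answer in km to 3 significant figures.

r₂ = 1.38×10^6 km

Transfer time t = 53.3 hours = 1.9188×10^5 s, and t = π√(a_t³/μ).
So a_t = (μ t²/π²)^(1/3) = (1.267×10^8 × (1.9188×10^5)² / π²)^(1/3) = 7.7895×10^5 km.
Since a_t = (r₁ + r₂)/2, r₂ = 2a_t − r₁ = 2×7.7895×10^5 − 1.780×10^5 = 1.3799×10^6 km.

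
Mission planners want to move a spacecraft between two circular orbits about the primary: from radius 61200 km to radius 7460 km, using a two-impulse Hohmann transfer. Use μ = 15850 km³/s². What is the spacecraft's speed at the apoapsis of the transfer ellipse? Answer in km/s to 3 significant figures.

Transfer-ellipse semi-major axis a_t = (r₁ + r₂)/2 = (61200 + 7460)/2 = 34330 km.
The apoapsis of the transfer ellipse is at r = 61200 km.
Vis-viva: v = √[μ(2/r − 1/a_t)] = √[15850 × (2/61200 − 1/34330)] = 0.2372 km/s.

v = 0.237 km/s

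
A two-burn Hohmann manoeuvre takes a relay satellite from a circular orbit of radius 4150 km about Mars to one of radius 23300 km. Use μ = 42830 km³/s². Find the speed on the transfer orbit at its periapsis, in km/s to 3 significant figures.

v = 4.19 km/s

Semi-major axis of the transfer orbit: a_t = (4150 + 23300)/2 = 13725 km.
At periapsis, r = 4150 km.
From the vis-viva equation, v = √[μ(2/r − 1/a_t)] = 4.186 km/s.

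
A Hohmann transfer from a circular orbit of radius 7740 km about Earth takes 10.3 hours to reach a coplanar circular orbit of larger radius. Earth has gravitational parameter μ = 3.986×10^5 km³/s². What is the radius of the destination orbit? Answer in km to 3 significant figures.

Transfer time t = 10.3 hours = 37080 s, and t = π√(a_t³/μ).
So a_t = (μ t²/π²)^(1/3) = (3.986×10^5 × (37080)² / π²)^(1/3) = 38151 km.
Since a_t = (r₁ + r₂)/2, r₂ = 2a_t − r₁ = 2×38151 − 7740 = 68562 km.

r₂ = 68600 km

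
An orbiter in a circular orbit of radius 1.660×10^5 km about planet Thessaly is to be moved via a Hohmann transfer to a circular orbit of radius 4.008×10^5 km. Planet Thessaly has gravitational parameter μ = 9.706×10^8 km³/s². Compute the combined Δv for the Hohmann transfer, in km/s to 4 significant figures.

Δv = 26.02 km/s

Semi-major axis of the transfer orbit: a_t = (1.660×10^5 + 4.008×10^5)/2 = 2.834×10^5 km.
Circular speed at r₁: v₁ = √(μ/r₁) = √(9.706×10^8/1.660×10^5) = 76.466 km/s.
On the transfer ellipse at r₁, vis-viva gives v_p = √[μ(2/r₁ − 1/a_t)] = 90.935 km/s.
First burn Δv₁ = |v_p − v₁| = 14.47 km/s.
Circular speed at r₂: v₂ = √(μ/r₂) = 49.21 km/s.
Transfer-orbit speed at r₂: v_a = √[μ(2/r₂ − 1/a_t)] = 37.66 km/s.
Second burn Δv₂ = |v₂ − v_a| = 11.55 km/s.
Δv = Δv₁ + Δv₂ = 14.47 + 11.55 = 26.02 km/s.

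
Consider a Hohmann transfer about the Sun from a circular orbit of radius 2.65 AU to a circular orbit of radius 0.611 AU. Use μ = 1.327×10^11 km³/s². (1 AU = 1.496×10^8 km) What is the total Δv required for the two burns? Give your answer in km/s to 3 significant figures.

Δv = 17.6 km/s

In km: r₁ = 2.65 × 1.496×10^8 = 3.9644×10^8 km; r₂ = 0.611 × 1.496×10^8 = 9.14056×10^7 km.
Semi-major axis of the transfer orbit: a_t = (3.9644×10^8 + 9.14056×10^7)/2 = 2.439228×10^8 km.
At r₁ the circular-orbit speed is v₁ = √(μ/r₁) = 18.296 km/s.
Transfer-orbit speed at r₁ (v² = μ(2/r − 1/a)): v_a = √[μ(2/r₁ − 1/a_t)] = 11.200 km/s.
First burn Δv₁ = |v_a − v₁| = 7.096 km/s.
Circular speed at r₂: v₂ = √(μ/r₂) = 38.10 km/s.
Transfer-orbit speed at r₂: v_p = √[μ(2/r₂ − 1/a_t)] = 48.57 km/s.
Second burn Δv₂ = |v₂ − v_p| = 10.47 km/s.
Total Δv = Δv₁ + Δv₂ = 17.57 km/s.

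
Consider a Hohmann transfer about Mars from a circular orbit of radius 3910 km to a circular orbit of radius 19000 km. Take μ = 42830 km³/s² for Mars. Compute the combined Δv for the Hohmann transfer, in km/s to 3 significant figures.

Semi-major axis of the transfer orbit: a_t = (3910 + 19000)/2 = 11455 km.
Circular speed at r₁: v₁ = √(μ/r₁) = √(42830/3910) = 3.3097 km/s.
Transfer-orbit speed at r₁ (v² = μ(2/r − 1/a)): v_p = √[μ(2/r₁ − 1/a_t)] = 4.2625 km/s.
First burn Δv₁ = |v_p − v₁| = 0.9528 km/s.
At r₂, v₂ = √(μ/r₂) = 1.5014 km/s.
Transfer-orbit speed at r₂: v_a = √[μ(2/r₂ − 1/a_t)] = 0.87718 km/s.
Second burn Δv₂ = |v₂ − v_a| = 0.6242 km/s.
Δv = Δv₁ + Δv₂ = 0.9528 + 0.6242 = 1.577 km/s.

Δv = 1.58 km/s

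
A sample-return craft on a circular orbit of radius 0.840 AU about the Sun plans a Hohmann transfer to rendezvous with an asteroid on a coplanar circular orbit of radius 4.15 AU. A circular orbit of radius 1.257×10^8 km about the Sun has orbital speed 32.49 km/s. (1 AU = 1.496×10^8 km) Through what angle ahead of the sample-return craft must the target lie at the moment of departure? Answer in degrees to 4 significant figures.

φ = 96.09°

From the circular-orbit relation v² = μ/r at r = 1.257×10^8 km: μ = v²r = (32.49)² × 1.257×10^8 = 1.32689×10^11 km³/s².
In km: r₁ = 0.840 × 1.496×10^8 = 1.25664×10^8 km; r₂ = 4.15 × 1.496×10^8 = 6.2084×10^8 km.
Semi-major axis of the transfer orbit: a_t = (1.25664×10^8 + 6.2084×10^8)/2 = 3.73252×10^8 km.
Transfer time t = π√(a_t³/μ) = 6.2192×10^7 s.
Target angular speed ω₂ = √(μ/r₂³) = 2.3548×10^-8 rad/s.
Angle swept by the target during transfer: ω₂·t = 1.4645 rad = 83.91°.
The sample-return craft traverses 180° on the transfer ellipse, so the target must lead by 180° − 83.91° = 96.09°.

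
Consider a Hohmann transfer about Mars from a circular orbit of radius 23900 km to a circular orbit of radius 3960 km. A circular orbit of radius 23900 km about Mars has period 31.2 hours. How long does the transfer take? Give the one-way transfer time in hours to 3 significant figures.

t = 6.94 hours

From Kepler's third law T² = 4π²r³/μ at r = 23900 km, T = 31.2 hours = 31.2 × 3600 s = 1.1232×10^5 s: μ = 4π²r³/T² = 42720.8 km³/s².
Transfer-ellipse semi-major axis a_t = (r₁ + r₂)/2 = (23900 + 3960)/2 = 13930 km.
Transfer time t = π√(a_t³/μ) = π√((13930)³ / 42720.8) = 24990 s.
Converting: 24990 s ÷ 3600 s/hour = 6.94 hours.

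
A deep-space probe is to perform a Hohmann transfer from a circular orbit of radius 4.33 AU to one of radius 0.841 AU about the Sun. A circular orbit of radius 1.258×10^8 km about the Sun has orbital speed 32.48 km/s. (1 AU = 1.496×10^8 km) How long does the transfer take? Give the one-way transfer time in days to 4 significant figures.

From the circular-orbit relation v² = μ/r at r = 1.258×10^8 km: μ = v²r = (32.48)² × 1.258×10^8 = 1.32713×10^11 km³/s².
In km: r₁ = 4.33 × 1.496×10^8 = 6.47768×10^8 km; r₂ = 0.841 × 1.496×10^8 = 1.258136×10^8 km.
Semi-major axis of the transfer orbit: a_t = (6.47768×10^8 + 1.258136×10^8)/2 = 3.867908×10^8 km.
Transfer time t = π√(a_t³/μ) = π√((3.867908×10^8)³ / 1.32713×10^11) = 6.560×10^7 s.
Converting: 6.560×10^7 s ÷ 86400 s/day = 759.3 days.

t = 759.3 days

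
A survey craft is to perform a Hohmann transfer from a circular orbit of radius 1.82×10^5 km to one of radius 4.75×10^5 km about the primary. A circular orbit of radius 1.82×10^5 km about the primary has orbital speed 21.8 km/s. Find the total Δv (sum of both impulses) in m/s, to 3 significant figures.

Δv = 7860 m/s

From the circular-orbit relation v² = μ/r at r = 1.82×10^5 km: μ = v²r = (21.8)² × 1.82×10^5 = 8.64937×10^7 km³/s².
Transfer-ellipse semi-major axis a_t = (r₁ + r₂)/2 = (1.820×10^5 + 4.750×10^5)/2 = 3.285×10^5 km.
Circular speed at r₁: v₁ = √(μ/r₁) = √(8.64937×10^7/1.820×10^5) = 21.800 km/s.
Transfer-orbit speed at r₁ (vis-viva equation): v_p = √[μ(2/r₁ − 1/a_t)] = 26.214 km/s.
First burn Δv₁ = |v_p − v₁| = 4.414 km/s.
Circular speed at r₂: v₂ = √(μ/r₂) = 13.49 km/s.
Transfer-orbit speed at r₂: v_a = √[μ(2/r₂ − 1/a_t)] = 10.04 km/s.
Second burn Δv₂ = |v₂ − v_a| = 3.450 km/s.
Δv = Δv₁ + Δv₂ = 4.414 + 3.450 = 7.864 km/s.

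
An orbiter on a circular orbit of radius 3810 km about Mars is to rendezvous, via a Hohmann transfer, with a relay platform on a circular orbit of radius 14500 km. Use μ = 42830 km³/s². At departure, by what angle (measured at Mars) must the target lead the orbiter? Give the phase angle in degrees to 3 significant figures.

The Hohmann ellipse has a_t = (r₁ + r₂)/2 = 9155 km.
Transfer time t = π√(a_t³/μ) = 13300 s.
Target angular speed ω₂ = √(μ/r₂³) = 1.185×10^-4 rad/s.
Angle swept by the target during transfer: ω₂·t = 1.576 rad = 90.30°.
Arrival is 180° from departure on the ellipse, so φ = 180° − 90.30° = 89.7°.

φ = 89.7°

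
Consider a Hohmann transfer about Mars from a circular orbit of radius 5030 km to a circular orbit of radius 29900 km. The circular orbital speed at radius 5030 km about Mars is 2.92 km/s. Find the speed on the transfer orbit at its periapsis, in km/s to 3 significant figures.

From the circular-orbit relation v² = μ/r at r = 5030 km: μ = v²r = (2.92)² × 5030 = 42887.8 km³/s².
Transfer-ellipse semi-major axis a_t = (r₁ + r₂)/2 = (5030 + 29900)/2 = 17465 km.
At periapsis, r = 5030 km.
From the vis-viva equation, v = √[μ(2/r − 1/a_t)] = 3.821 km/s.

v = 3.82 km/s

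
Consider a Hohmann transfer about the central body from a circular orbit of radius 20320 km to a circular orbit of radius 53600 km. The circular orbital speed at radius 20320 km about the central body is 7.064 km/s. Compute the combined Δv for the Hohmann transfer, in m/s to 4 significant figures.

Δv = 2567 m/s

From the circular-orbit relation v² = μ/r at r = 20320 km: μ = v²r = (7.064)² × 20320 = 1.01397×10^6 km³/s².
The Hohmann ellipse has a_t = (r₁ + r₂)/2 = 36960 km.
Circular speed at r₁: v₁ = √(μ/r₁) = √(1.01397×10^6/20320) = 7.064 km/s.
Transfer-orbit speed at r₁ (v² = μ(2/r − 1/a)): v_p = √[μ(2/r₁ − 1/a_t)] = 8.507 km/s.
First burn Δv₁ = |v_p − v₁| = 1.443 km/s.
At r₂, v₂ = √(μ/r₂) = 4.349 km/s.
Transfer-orbit speed at r₂: v_a = √[μ(2/r₂ − 1/a_t)] = 3.225 km/s.
Second burn Δv₂ = |v₂ − v_a| = 1.124 km/s.
Δv = Δv₁ + Δv₂ = 1.443 + 1.124 = 2.567 km/s.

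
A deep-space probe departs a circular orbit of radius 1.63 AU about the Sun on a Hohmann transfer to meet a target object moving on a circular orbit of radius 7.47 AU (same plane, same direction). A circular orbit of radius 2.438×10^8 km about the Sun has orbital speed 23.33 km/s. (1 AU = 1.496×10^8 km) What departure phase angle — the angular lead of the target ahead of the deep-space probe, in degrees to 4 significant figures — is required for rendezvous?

φ = 94.43°

From the circular-orbit relation v² = μ/r at r = 2.438×10^8 km: μ = v²r = (23.33)² × 2.438×10^8 = 1.32698×10^11 km³/s².
In km: r₁ = 1.63 × 1.496×10^8 = 2.43848×10^8 km; r₂ = 7.47 × 1.496×10^8 = 1.117512×10^9 km.
The Hohmann ellipse has a_t = (r₁ + r₂)/2 = 6.8068×10^8 km.
The half-period of the transfer ellipse is t = π√(a_t³/μ) = 1.53156×10^8 s.
The target's mean motion on its circular orbit is ω₂ = √(μ/r₂³) = 9.75109×10^-9 rad/s.
Angle swept by the target during transfer: ω₂·t = 1.4934 rad = 85.57°.
The deep-space probe traverses 180° on the transfer ellipse, so the target must lead by 180° − 85.57° = 94.43°.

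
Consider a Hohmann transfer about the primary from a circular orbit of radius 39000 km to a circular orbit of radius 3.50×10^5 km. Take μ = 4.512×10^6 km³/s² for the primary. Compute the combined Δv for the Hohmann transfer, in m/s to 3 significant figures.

The Hohmann ellipse has a_t = (r₁ + r₂)/2 = 1.945×10^5 km.
Circular speed at r₁: v₁ = √(μ/r₁) = √(4.512×10^6/39000) = 10.75604 km/s.
Transfer-orbit speed at r₁ (v² = μ(2/r − 1/a)): v_p = √[μ(2/r₁ − 1/a_t)] = 14.42868 km/s.
First burn Δv₁ = |v_p − v₁| = 3.6726 km/s.
At r₂, v₂ = √(μ/r₂) = 3.5905 km/s.
Transfer-orbit speed at r₂: v_a = √[μ(2/r₂ − 1/a_t)] = 1.6078 km/s.
Second burn Δv₂ = |v₂ − v_a| = 1.9827 km/s.
Δv = Δv₁ + Δv₂ = 3.6726 + 1.9827 = 5.655 km/s.

Δv = 5660 m/s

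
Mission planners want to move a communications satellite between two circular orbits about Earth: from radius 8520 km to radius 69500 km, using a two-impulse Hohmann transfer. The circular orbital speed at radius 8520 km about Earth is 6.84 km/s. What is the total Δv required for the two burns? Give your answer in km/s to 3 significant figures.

From the circular-orbit relation v² = μ/r at r = 8520 km: μ = v²r = (6.84)² × 8520 = 3.98613×10^5 km³/s².
Transfer-ellipse semi-major axis a_t = (r₁ + r₂)/2 = (8520 + 69500)/2 = 39010 km.
Circular speed at r₁: v₁ = √(μ/r₁) = √(3.98613×10^5/8520) = 6.84000 km/s.
Transfer-orbit speed at r₁ (v² = μ(2/r − 1/a)): v_p = √[μ(2/r₁ − 1/a_t)] = 9.12978 km/s.
First burn Δv₁ = |v_p − v₁| = 2.28978 km/s.
Circular speed at r₂: v₂ = √(μ/r₂) = 2.39488 km/s.
Transfer-orbit speed at r₂: v_a = √[μ(2/r₂ − 1/a_t)] = 1.11922 km/s.
Second burn Δv₂ = |v₂ − v_a| = 1.27566 km/s.
Total Δv = Δv₁ + Δv₂ = 3.565 km/s.

Δv = 3.57 km/s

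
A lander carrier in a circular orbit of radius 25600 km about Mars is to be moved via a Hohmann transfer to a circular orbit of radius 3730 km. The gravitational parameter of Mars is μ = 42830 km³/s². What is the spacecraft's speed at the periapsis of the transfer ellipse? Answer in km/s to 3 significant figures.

v = 4.48 km/s

Transfer-ellipse semi-major axis a_t = (r₁ + r₂)/2 = (25600 + 3730)/2 = 14665 km.
The periapsis of the transfer ellipse is at r = 3730 km.
From the vis-viva equation, v = √[μ(2/r − 1/a_t)] = 4.477 km/s.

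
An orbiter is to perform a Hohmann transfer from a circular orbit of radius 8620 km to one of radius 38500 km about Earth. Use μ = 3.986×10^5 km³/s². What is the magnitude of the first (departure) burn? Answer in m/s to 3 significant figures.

The Hohmann ellipse has a_t = (r₁ + r₂)/2 = 23560 km.
Circular speed at r = 8620 km: v_c = √(μ/r) = 6.800 km/s.
Transfer-orbit speed at the same r (vis-viva, a = a_t): v_t = √[μ(2/r − 1/a_t)] = 8.693 km/s.
Δv₁ = |v_t − v_c| = |8.693 − 6.800| = 1.893 km/s.

Δv₁ = 1890 m/s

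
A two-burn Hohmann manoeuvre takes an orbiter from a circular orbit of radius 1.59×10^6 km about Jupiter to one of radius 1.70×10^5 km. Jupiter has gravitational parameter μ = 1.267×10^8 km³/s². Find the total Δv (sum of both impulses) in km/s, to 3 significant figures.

Δv = 14.4 km/s

Transfer-ellipse semi-major axis a_t = (r₁ + r₂)/2 = (1.590×10^6 + 1.700×10^5)/2 = 8.800×10^5 km.
At r₁ the circular-orbit speed is v₁ = √(μ/r₁) = 8.9267 km/s.
On the transfer ellipse at r₁, vis-viva gives v_a = √[μ(2/r₁ − 1/a_t)] = 3.9235 km/s.
First burn Δv₁ = |v_a − v₁| = 5.003 km/s.
Circular speed at r₂: v₂ = √(μ/r₂) = 27.300 km/s.
Transfer-orbit speed at r₂: v_p = √[μ(2/r₂ − 1/a_t)] = 36.696 km/s.
Second burn Δv₂ = |v₂ − v_p| = 9.396 km/s.
Δv = Δv₁ + Δv₂ = 5.003 + 9.396 = 14.40 km/s.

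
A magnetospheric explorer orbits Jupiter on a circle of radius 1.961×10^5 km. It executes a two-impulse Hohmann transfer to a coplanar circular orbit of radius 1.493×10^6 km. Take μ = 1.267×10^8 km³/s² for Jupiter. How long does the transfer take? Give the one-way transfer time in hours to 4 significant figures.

t = 60.17 hours

Semi-major axis of the transfer orbit: a_t = (1.961×10^5 + 1.493×10^6)/2 = 8.4455×10^5 km.
Half the transfer-orbit period gives t = π√(a_t³/μ) = 2.166×10^5 s.
Converting: 2.166×10^5 s ÷ 3600 s/hour = 60.17 hours.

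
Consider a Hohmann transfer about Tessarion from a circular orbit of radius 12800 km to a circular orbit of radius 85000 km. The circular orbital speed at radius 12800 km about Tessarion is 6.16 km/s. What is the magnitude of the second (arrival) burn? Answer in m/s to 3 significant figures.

Δv₂ = 1170 m/s

From the circular-orbit relation v² = μ/r at r = 12800 km: μ = v²r = (6.16)² × 12800 = 4.85704×10^5 km³/s².
Transfer-ellipse semi-major axis a_t = (r₁ + r₂)/2 = (12800 + 85000)/2 = 48900 km.
Circular speed at r = 85000 km: v_c = √(μ/r) = 2.390 km/s.
Vis-viva on the transfer ellipse at r = 85000 km gives v_t = √[μ(2/r − 1/a_t)] = 1.223 km/s.
Δv₂ = |v_t − v_c| = |1.223 − 2.390| = 1.167 km/s.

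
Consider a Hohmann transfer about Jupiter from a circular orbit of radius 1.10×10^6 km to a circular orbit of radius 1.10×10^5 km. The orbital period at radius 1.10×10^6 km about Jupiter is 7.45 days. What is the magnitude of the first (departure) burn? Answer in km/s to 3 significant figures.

Δv₁ = 6.16 km/s

From Kepler's third law T² = 4π²r³/μ at r = 1.10×10^6 km, T = 7.45 days = 7.45 × 86400 s = 6.4368×10^5 s: μ = 4π²r³/T² = 1.26823×10^8 km³/s².
The Hohmann ellipse has a_t = (r₁ + r₂)/2 = 6.050×10^5 km.
On the circular orbit at r = 1.100×10^6 km, v_c = √(μ/r) = 10.7375 km/s.
Vis-viva on the transfer ellipse at r = 1.100×10^6 km gives v_t = √[μ(2/r − 1/a_t)] = 4.57848 km/s.
Δv₁ = |v_t − v_c| = |4.57848 − 10.7375| = 6.159 km/s.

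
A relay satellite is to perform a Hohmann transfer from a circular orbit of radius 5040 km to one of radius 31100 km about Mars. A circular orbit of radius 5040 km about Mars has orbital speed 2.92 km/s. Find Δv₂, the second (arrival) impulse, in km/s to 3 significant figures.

From the circular-orbit relation v² = μ/r at r = 5040 km: μ = v²r = (2.92)² × 5040 = 42973.1 km³/s².
The Hohmann ellipse has a_t = (r₁ + r₂)/2 = 18070 km.
Circular speed at r = 31100 km: v_c = √(μ/r) = 1.1755 km/s.
Transfer-orbit speed at the same r (vis-viva, a = a_t): v_t = √[μ(2/r − 1/a_t)] = 0.62080 km/s.
Δv₂ = |v_t − v_c| = |0.62080 − 1.1755| = 0.5547 km/s.

Δv₂ = 0.555 km/s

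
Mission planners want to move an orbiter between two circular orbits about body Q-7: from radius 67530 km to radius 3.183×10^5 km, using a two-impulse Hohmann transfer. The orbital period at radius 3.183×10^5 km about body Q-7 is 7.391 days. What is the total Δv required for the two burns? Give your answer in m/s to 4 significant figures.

From Kepler's third law T² = 4π²r³/μ at r = 3.183×10^5 km, T = 7.391 days = 7.391 × 86400 s = 6.385824×10^5 s: μ = 4π²r³/T² = 3.12202×10^6 km³/s².
Semi-major axis of the transfer orbit: a_t = (67530 + 3.183×10^5)/2 = 1.92915×10^5 km.
Circular speed at r₁: v₁ = √(μ/r₁) = √(3.12202×10^6/67530) = 6.7994 km/s.
On the transfer ellipse at r₁, vis-viva equation gives v_p = √[μ(2/r₁ − 1/a_t)] = 8.7338 km/s.
First burn Δv₁ = |v_p − v₁| = 1.934 km/s.
Circular speed at r₂: v₂ = √(μ/r₂) = 3.132 km/s.
Transfer-orbit speed at r₂: v_a = √[μ(2/r₂ − 1/a_t)] = 1.853 km/s.
Second burn Δv₂ = |v₂ − v_a| = 1.279 km/s.
Total Δv = Δv₁ + Δv₂ = 3.213 km/s.

Δv = 3213 m/s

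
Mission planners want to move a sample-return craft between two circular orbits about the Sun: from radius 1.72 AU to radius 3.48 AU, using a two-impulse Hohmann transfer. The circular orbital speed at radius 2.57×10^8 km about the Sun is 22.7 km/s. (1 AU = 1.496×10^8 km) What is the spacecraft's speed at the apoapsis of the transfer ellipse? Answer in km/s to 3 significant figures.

From the circular-orbit relation v² = μ/r at r = 2.57×10^8 km: μ = v²r = (22.7)² × 2.57×10^8 = 1.32430×10^11 km³/s².
In km: r₁ = 1.72 × 1.496×10^8 = 2.57312×10^8 km; r₂ = 3.48 × 1.496×10^8 = 5.20608×10^8 km.
The Hohmann ellipse has a_t = (r₁ + r₂)/2 = 3.8896×10^8 km.
At apoapsis, r = 5.20608×10^8 km.
From the vis-viva equation, v = √[μ(2/r − 1/a_t)] = 12.97 km/s.

v = 13.0 km/s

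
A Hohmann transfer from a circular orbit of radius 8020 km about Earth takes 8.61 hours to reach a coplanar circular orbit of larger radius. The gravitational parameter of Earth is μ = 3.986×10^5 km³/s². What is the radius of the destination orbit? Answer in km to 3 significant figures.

Transfer time t = 8.61 hours = 30996 s, and t = π√(a_t³/μ).
So a_t = (μ t²/π²)^(1/3) = (3.986×10^5 × (30996)² / π²)^(1/3) = 33854 km.
Since a_t = (r₁ + r₂)/2, r₂ = 2a_t − r₁ = 2×33854 − 8020 = 59688 km.

r₂ = 59700 km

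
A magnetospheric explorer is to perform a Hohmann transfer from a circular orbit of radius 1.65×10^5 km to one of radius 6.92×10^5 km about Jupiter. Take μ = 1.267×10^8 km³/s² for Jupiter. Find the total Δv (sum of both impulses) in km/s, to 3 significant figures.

Δv = 12.6 km/s

Transfer-ellipse semi-major axis a_t = (r₁ + r₂)/2 = (1.650×10^5 + 6.920×10^5)/2 = 4.285×10^5 km.
At r₁ the circular-orbit speed is v₁ = √(μ/r₁) = 27.711 km/s.
On the transfer ellipse at r₁, v² = μ(2/r − 1/a) gives v_p = √[μ(2/r₁ − 1/a_t)] = 35.215 km/s.
First burn Δv₁ = |v_p − v₁| = 7.504 km/s.
Circular speed at r₂: v₂ = √(μ/r₂) = 13.5312 km/s.
Transfer-orbit speed at r₂: v_a = √[μ(2/r₂ − 1/a_t)] = 8.39657 km/s.
Second burn Δv₂ = |v₂ − v_a| = 5.135 km/s.
Total Δv = Δv₁ + Δv₂ = 12.64 km/s.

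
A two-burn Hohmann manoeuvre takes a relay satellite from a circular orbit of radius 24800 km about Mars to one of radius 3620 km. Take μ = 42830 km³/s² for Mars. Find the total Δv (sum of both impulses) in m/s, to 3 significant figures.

Transfer-ellipse semi-major axis a_t = (r₁ + r₂)/2 = (24800 + 3620)/2 = 14210 km.
At r₁ the circular-orbit speed is v₁ = √(μ/r₁) = 1.3142 km/s.
Transfer-orbit speed at r₁ (vis-viva equation): v_a = √[μ(2/r₁ − 1/a_t)] = 0.66329 km/s.
First burn Δv₁ = |v_a − v₁| = 0.6509 km/s.
Circular speed at r₂: v₂ = √(μ/r₂) = 3.440 km/s.
Transfer-orbit speed at r₂: v_p = √[μ(2/r₂ − 1/a_t)] = 4.544 km/s.
Second burn Δv₂ = |v₂ − v_p| = 1.104 km/s.
Total Δv = Δv₁ + Δv₂ = 1.755 km/s.

Δv = 1760 m/s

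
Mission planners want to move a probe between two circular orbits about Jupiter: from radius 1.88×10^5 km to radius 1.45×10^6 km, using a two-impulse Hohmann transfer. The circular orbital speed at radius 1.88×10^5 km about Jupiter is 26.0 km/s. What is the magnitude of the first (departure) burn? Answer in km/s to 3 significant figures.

From the circular-orbit relation v² = μ/r at r = 1.88×10^5 km: μ = v²r = (26.0)² × 1.88×10^5 = 1.27088×10^8 km³/s².
Transfer-ellipse semi-major axis a_t = (r₁ + r₂)/2 = (1.880×10^5 + 1.450×10^6)/2 = 8.190×10^5 km.
Circular speed at r = 1.880×10^5 km: v_c = √(μ/r) = 26.000 km/s.
Vis-viva on the transfer ellipse at r = 1.880×10^5 km gives v_t = √[μ(2/r − 1/a_t)] = 34.595 km/s.
Δv₁ = |v_t − v_c| = |34.595 − 26.000| = 8.595 km/s.

Δv₁ = 8.60 km/s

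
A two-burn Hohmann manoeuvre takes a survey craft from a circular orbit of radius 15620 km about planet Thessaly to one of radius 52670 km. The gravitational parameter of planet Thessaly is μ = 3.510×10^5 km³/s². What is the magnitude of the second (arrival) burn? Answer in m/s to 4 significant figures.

Semi-major axis of the transfer orbit: a_t = (15620 + 52670)/2 = 34145 km.
Circular speed at r = 52670 km: v_c = √(μ/r) = 2.5815 km/s.
Vis-viva on the transfer ellipse at r = 52670 km gives v_t = √[μ(2/r − 1/a_t)] = 1.7460 km/s.
Δv₂ = |v_t − v_c| = |1.7460 − 2.5815| = 0.8355 km/s.

Δv₂ = 835.5 m/s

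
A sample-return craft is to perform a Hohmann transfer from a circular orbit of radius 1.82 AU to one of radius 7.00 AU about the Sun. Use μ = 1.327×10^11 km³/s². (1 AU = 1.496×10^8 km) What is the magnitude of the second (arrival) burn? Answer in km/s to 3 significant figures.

In km: r₁ = 1.82 × 1.496×10^8 = 2.72272×10^8 km; r₂ = 7.00 × 1.496×10^8 = 1.0472×10^9 km.
Transfer-ellipse semi-major axis a_t = (r₁ + r₂)/2 = (2.72272×10^8 + 1.0472×10^9)/2 = 6.59736×10^8 km.
Circular speed at r = 1.0472×10^9 km: v_c = √(μ/r) = 11.257 km/s.
Transfer-orbit speed at the same r (vis-viva, a = a_t): v_t = √[μ(2/r − 1/a_t)] = 7.2316 km/s.
Δv₂ = |v_t − v_c| = |7.2316 − 11.257| = 4.025 km/s.

Δv₂ = 4.03 km/s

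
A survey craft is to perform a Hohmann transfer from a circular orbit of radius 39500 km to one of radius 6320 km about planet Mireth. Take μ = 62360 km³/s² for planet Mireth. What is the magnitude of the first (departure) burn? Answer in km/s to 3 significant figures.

Δv₁ = 0.597 km/s

The Hohmann ellipse has a_t = (r₁ + r₂)/2 = 22910 km.
On the circular orbit at r = 39500 km, v_c = √(μ/r) = 1.25648 km/s.
Vis-viva on the transfer ellipse at r = 39500 km gives v_t = √[μ(2/r − 1/a_t)] = 0.659934 km/s.
Δv₁ = |v_t − v_c| = |0.659934 − 1.25648| = 0.5965 km/s.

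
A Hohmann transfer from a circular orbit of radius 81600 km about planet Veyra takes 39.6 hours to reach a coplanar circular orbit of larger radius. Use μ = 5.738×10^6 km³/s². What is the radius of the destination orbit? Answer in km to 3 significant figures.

Transfer time t = 39.6 hours = 1.4256×10^5 s, and t = π√(a_t³/μ).
So a_t = (μ t²/π²)^(1/3) = (5.738×10^6 × (1.4256×10^5)² / π²)^(1/3) = 2.2776×10^5 km.
Since a_t = (r₁ + r₂)/2, r₂ = 2a_t − r₁ = 2×2.2776×10^5 − 81600 = 3.7392×10^5 km.

r₂ = 3.74×10^5 km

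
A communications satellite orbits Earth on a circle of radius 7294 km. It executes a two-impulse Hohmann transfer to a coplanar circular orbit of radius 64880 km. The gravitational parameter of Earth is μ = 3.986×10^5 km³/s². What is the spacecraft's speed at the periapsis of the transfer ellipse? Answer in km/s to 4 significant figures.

Semi-major axis of the transfer orbit: a_t = (7294 + 64880)/2 = 36087 km.
The periapsis of the transfer ellipse is at r = 7294 km.
From the vis-viva equation, v = √[μ(2/r − 1/a_t)] = 9.912 km/s.

v = 9.912 km/s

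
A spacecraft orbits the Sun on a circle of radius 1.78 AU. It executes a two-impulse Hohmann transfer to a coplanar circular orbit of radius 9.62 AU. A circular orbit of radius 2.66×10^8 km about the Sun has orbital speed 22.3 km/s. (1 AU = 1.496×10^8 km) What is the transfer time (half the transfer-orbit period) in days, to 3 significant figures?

From the circular-orbit relation v² = μ/r at r = 2.66×10^8 km: μ = v²r = (22.3)² × 2.66×10^8 = 1.32279×10^11 km³/s².
In km: r₁ = 1.78 × 1.496×10^8 = 2.66288×10^8 km; r₂ = 9.62 × 1.496×10^8 = 1.439152×10^9 km.
The Hohmann ellipse has a_t = (r₁ + r₂)/2 = 8.5272×10^8 km.
By Kepler's third law the transfer-orbit period is T = 2π√(a_t³/μ), so t = T/2 = 2.151×10^8 s.
Converting: 2.151×10^8 s ÷ 86400 s/day = 2490 days.

t = 2490 days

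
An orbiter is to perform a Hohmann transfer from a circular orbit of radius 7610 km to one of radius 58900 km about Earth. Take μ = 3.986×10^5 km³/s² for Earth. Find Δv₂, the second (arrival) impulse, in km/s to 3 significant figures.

Δv₂ = 1.36 km/s

The Hohmann ellipse has a_t = (r₁ + r₂)/2 = 33255 km.
Circular speed at r = 58900 km: v_c = √(μ/r) = 2.601 km/s.
Transfer-orbit speed at the same r (vis-viva, a = a_t): v_t = √[μ(2/r − 1/a_t)] = 1.244 km/s.
Δv₂ = |v_t − v_c| = |1.244 − 2.601| = 1.357 km/s.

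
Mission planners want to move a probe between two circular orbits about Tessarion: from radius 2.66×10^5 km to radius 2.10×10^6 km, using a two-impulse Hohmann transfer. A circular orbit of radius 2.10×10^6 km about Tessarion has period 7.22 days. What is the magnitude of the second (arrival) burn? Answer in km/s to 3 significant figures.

From Kepler's third law T² = 4π²r³/μ at r = 2.10×10^6 km, T = 7.22 days = 7.22 × 86400 s = 6.23808×10^5 s: μ = 4π²r³/T² = 9.39541×10^8 km³/s².
Transfer-ellipse semi-major axis a_t = (r₁ + r₂)/2 = (2.660×10^5 + 2.100×10^6)/2 = 1.183×10^6 km.
Circular speed at r = 2.100×10^6 km: v_c = √(μ/r) = 21.15 km/s.
Transfer-orbit speed at the same r (vis-viva, a = a_t): v_t = √[μ(2/r − 1/a_t)] = 10.03 km/s.
Δv₂ = |v_t − v_c| = |10.03 − 21.15| = 11.12 km/s.

Δv₂ = 11.1 km/s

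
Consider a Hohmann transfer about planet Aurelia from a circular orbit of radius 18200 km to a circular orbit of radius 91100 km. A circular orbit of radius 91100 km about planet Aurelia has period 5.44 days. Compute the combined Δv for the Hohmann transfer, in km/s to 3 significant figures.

Δv = 1.31 km/s

From Kepler's third law T² = 4π²r³/μ at r = 91100 km, T = 5.44 days = 5.44 × 86400 s = 4.70016×10^5 s: μ = 4π²r³/T² = 1.35111×10^5 km³/s².
Transfer-ellipse semi-major axis a_t = (r₁ + r₂)/2 = (18200 + 91100)/2 = 54650 km.
Circular speed at r₁: v₁ = √(μ/r₁) = √(1.35111×10^5/18200) = 2.7246 km/s.
Transfer-orbit speed at r₁ (vis-viva equation): v_p = √[μ(2/r₁ − 1/a_t)] = 3.5178 km/s.
First burn Δv₁ = |v_p − v₁| = 0.7932 km/s.
Circular speed at r₂: v₂ = √(μ/r₂) = 1.2178 km/s.
Transfer-orbit speed at r₂: v_a = √[μ(2/r₂ − 1/a_t)] = 0.70279 km/s.
Second burn Δv₂ = |v₂ − v_a| = 0.5150 km/s.
Total Δv = Δv₁ + Δv₂ = 1.308 km/s.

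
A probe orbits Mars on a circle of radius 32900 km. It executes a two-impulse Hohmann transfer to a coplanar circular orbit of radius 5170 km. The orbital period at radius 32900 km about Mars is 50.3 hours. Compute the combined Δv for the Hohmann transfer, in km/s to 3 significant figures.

Δv = 1.45 km/s

From Kepler's third law T² = 4π²r³/μ at r = 32900 km, T = 50.3 hours = 50.3 × 3600 s = 1.8108×10^5 s: μ = 4π²r³/T² = 42875.2 km³/s².
Transfer-ellipse semi-major axis a_t = (r₁ + r₂)/2 = (32900 + 5170)/2 = 19035 km.
At r₁ the circular-orbit speed is v₁ = √(μ/r₁) = 1.14158 km/s.
On the transfer ellipse at r₁, v² = μ(2/r − 1/a) gives v_a = √[μ(2/r₁ − 1/a_t)] = 0.594941 km/s.
First burn Δv₁ = |v_a − v₁| = 0.5466 km/s.
Circular speed at r₂: v₂ = √(μ/r₂) = 2.8798 km/s.
Transfer-orbit speed at r₂: v_p = √[μ(2/r₂ − 1/a_t)] = 3.7860 km/s.
Second burn Δv₂ = |v₂ − v_p| = 0.9062 km/s.
Total Δv = Δv₁ + Δv₂ = 1.453 km/s.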